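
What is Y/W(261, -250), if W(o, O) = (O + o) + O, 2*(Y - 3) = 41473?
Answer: -41479/478 ≈ -86.776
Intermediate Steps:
Y = 41479/2 (Y = 3 + (½)*41473 = 3 + 41473/2 = 41479/2 ≈ 20740.)
W(o, O) = o + 2*O
Y/W(261, -250) = 41479/(2*(261 + 2*(-250))) = 41479/(2*(261 - 500)) = (41479/2)/(-239) = (41479/2)*(-1/239) = -41479/478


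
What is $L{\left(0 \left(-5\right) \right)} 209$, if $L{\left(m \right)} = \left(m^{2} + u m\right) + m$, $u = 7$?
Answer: $0$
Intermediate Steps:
$L{\left(m \right)} = m^{2} + 8 m$ ($L{\left(m \right)} = \left(m^{2} + 7 m\right) + m = m^{2} + 8 m$)
$L{\left(0 \left(-5\right) \right)} 209 = 0 \left(-5\right) \left(8 + 0 \left(-5\right)\right) 209 = 0 \left(8 + 0\right) 209 = 0 \cdot 8 \cdot 209 = 0 \cdot 209 = 0$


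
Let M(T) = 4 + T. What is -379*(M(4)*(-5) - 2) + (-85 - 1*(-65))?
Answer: 15898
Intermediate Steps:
-379*(M(4)*(-5) - 2) + (-85 - 1*(-65)) = -379*((4 + 4)*(-5) - 2) + (-85 - 1*(-65)) = -379*(8*(-5) - 2) + (-85 + 65) = -379*(-40 - 2) - 20 = -379*(-42) - 20 = 15918 - 20 = 15898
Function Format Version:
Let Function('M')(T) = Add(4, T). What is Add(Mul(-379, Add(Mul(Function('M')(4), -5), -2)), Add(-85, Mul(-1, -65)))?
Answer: 15898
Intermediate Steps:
Add(Mul(-379, Add(Mul(Function('M')(4), -5), -2)), Add(-85, Mul(-1, -65))) = Add(Mul(-379, Add(Mul(Add(4, 4), -5), -2)), Add(-85, Mul(-1, -65))) = Add(Mul(-379, Add(Mul(8, -5), -2)), Add(-85, 65)) = Add(Mul(-379, Add(-40, -2)), -20) = Add(Mul(-379, -42), -20) = Add(15918, -20) = 15898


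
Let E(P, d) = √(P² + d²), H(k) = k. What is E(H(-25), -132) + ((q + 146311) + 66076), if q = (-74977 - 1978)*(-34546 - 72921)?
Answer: 8270335372 + √18049 ≈ 8.2703e+9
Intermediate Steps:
q = 8270122985 (q = -76955*(-107467) = 8270122985)
E(H(-25), -132) + ((q + 146311) + 66076) = √((-25)² + (-132)²) + ((8270122985 + 146311) + 66076) = √(625 + 17424) + (8270269296 + 66076) = √18049 + 8270335372 = 8270335372 + √18049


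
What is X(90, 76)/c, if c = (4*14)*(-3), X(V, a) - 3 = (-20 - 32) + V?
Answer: -41/168 ≈ -0.24405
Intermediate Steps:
X(V, a) = -49 + V (X(V, a) = 3 + ((-20 - 32) + V) = 3 + (-52 + V) = -49 + V)
c = -168 (c = 56*(-3) = -168)
X(90, 76)/c = (-49 + 90)/(-168) = 41*(-1/168) = -41/168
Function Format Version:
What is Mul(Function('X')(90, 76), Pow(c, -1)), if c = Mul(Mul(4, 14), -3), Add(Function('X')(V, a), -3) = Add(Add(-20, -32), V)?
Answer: Rational(-41, 168) ≈ -0.24405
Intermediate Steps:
Function('X')(V, a) = Add(-49, V) (Function('X')(V, a) = Add(3, Add(Add(-20, -32), V)) = Add(3, Add(-52, V)) = Add(-49, V))
c = -168 (c = Mul(56, -3) = -168)
Mul(Function('X')(90, 76), Pow(c, -1)) = Mul(Add(-49, 90), Pow(-168, -1)) = Mul(41, Rational(-1, 168)) = Rational(-41, 168)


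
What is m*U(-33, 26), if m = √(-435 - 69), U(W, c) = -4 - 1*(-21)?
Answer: 102*I*√14 ≈ 381.65*I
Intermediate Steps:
U(W, c) = 17 (U(W, c) = -4 + 21 = 17)
m = 6*I*√14 (m = √(-504) = 6*I*√14 ≈ 22.45*I)
m*U(-33, 26) = (6*I*√14)*17 = 102*I*√14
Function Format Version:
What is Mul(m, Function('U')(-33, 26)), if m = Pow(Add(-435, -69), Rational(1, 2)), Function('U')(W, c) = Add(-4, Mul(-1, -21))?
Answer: Mul(102, I, Pow(14, Rational(1, 2))) ≈ Mul(381.65, I)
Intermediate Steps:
Function('U')(W, c) = 17 (Function('U')(W, c) = Add(-4, 21) = 17)
m = Mul(6, I, Pow(14, Rational(1, 2))) (m = Pow(-504, Rational(1, 2)) = Mul(6, I, Pow(14, Rational(1, 2))) ≈ Mul(22.450, I))
Mul(m, Function('U')(-33, 26)) = Mul(Mul(6, I, Pow(14, Rational(1, 2))), 17) = Mul(102, I, Pow(14, Rational(1, 2)))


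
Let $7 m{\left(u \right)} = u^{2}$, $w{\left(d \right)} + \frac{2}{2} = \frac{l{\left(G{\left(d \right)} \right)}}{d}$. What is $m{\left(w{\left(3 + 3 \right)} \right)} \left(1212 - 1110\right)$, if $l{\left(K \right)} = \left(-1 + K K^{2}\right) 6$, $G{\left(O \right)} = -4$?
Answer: $\frac{444312}{7} \approx 63473.0$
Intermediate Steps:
$l{\left(K \right)} = -6 + 6 K^{3}$ ($l{\left(K \right)} = \left(-1 + K^{3}\right) 6 = -6 + 6 K^{3}$)
$w{\left(d \right)} = -1 - \frac{390}{d}$ ($w{\left(d \right)} = -1 + \frac{-6 + 6 \left(-4\right)^{3}}{d} = -1 + \frac{-6 + 6 \left(-64\right)}{d} = -1 + \frac{-6 - 384}{d} = -1 - \frac{390}{d}$)
$m{\left(u \right)} = \frac{u^{2}}{7}$
$m{\left(w{\left(3 + 3 \right)} \right)} \left(1212 - 1110\right) = \frac{\left(\frac{-390 - \left(3 + 3\right)}{3 + 3}\right)^{2}}{7} \left(1212 - 1110\right) = \frac{\left(\frac{-390 - 6}{6}\right)^{2}}{7} \cdot 102 = \frac{\left(\frac{1}{6} \left(-396\right)\right)^{2}}{7} \cdot 102 = \frac{\left(-66\right)^{2}}{7} \cdot 102 = \frac{1}{7} \cdot 4356 \cdot 102 = \frac{4356}{7} \cdot 102 = \frac{444312}{7}$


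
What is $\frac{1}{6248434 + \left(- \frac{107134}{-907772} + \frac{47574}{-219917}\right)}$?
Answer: $\frac{99817247462}{623701473015095883} \approx 1.6004 \cdot 10^{-7}$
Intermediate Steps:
$\frac{1}{6248434 + \left(- \frac{107134}{-907772} + \frac{47574}{-219917}\right)} = \frac{1}{6248434 + \left(\left(-107134\right) \left(- \frac{1}{907772}\right) + 47574 \left(- \frac{1}{219917}\right)\right)} = \frac{1}{6248434 + \left(\frac{53567}{453886} - \frac{47574}{219917}\right)} = \frac{1}{6248434 - \frac{9812878625}{99817247462}} = \frac{1}{\frac{623701473015095883}{99817247462}} = \frac{99817247462}{623701473015095883}$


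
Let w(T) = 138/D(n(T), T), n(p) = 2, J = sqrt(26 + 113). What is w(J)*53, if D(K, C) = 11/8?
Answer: 58512/11 ≈ 5319.3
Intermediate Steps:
J = sqrt(139) ≈ 11.790
D(K, C) = 11/8 (D(K, C) = 11*(1/8) = 11/8)
w(T) = 1104/11 (w(T) = 138/(11/8) = 138*(8/11) = 1104/11)
w(J)*53 = (1104/11)*53 = 58512/11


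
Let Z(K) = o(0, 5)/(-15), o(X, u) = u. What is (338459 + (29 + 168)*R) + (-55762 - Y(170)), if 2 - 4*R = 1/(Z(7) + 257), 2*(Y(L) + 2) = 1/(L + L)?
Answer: 1850908372/6545 ≈ 2.8280e+5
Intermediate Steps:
Y(L) = -2 + 1/(4*L) (Y(L) = -2 + 1/(2*(L + L)) = -2 + 1/(2*((2*L))) = -2 + (1/(2*L))/2 = -2 + 1/(4*L))
Z(K) = -⅓ (Z(K) = 5/(-15) = 5*(-1/15) = -⅓)
R = 1537/3080 (R = ½ - 1/(4*(-⅓ + 257)) = ½ - 1/(4*770/3) = ½ - ¼*3/770 = ½ - 3/3080 = 1537/3080 ≈ 0.49903)
(338459 + (29 + 168)*R) + (-55762 - Y(170)) = (338459 + (29 + 168)*(1537/3080)) + (-55762 - (-2 + (¼)/170)) = (338459 + 197*(1537/3080)) + (-55762 - (-2 + (¼)*(1/170))) = (338459 + 302789/3080) + (-55762 - (-2 + 1/680)) = 1042756509/3080 + (-55762 - 1*(-1359/680)) = 1042756509/3080 + (-55762 + 1359/680) = 1042756509/3080 - 37916801/680 = 1850908372/6545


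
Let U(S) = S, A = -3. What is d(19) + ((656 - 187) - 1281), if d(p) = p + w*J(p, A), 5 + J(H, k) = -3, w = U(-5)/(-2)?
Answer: -813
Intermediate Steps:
w = 5/2 (w = -5/(-2) = -5*(-½) = 5/2 ≈ 2.5000)
J(H, k) = -8 (J(H, k) = -5 - 3 = -8)
d(p) = -20 + p (d(p) = p + (5/2)*(-8) = p - 20 = -20 + p)
d(19) + ((656 - 187) - 1281) = (-20 + 19) + ((656 - 187) - 1281) = -1 + (469 - 1281) = -1 - 812 = -813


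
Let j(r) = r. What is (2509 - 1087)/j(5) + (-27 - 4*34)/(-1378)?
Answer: 1960331/6890 ≈ 284.52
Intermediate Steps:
(2509 - 1087)/j(5) + (-27 - 4*34)/(-1378) = (2509 - 1087)/5 + (-27 - 4*34)/(-1378) = 1422*(⅕) + (-27 - 136)*(-1/1378) = 1422/5 - 163*(-1/1378) = 1422/5 + 163/1378 = 1960331/6890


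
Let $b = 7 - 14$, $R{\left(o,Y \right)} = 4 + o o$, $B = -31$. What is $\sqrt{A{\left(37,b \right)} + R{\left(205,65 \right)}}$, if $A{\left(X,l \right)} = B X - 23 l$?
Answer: $\sqrt{41043} \approx 202.59$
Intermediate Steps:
$R{\left(o,Y \right)} = 4 + o^{2}$
$b = -7$ ($b = 7 - 14 = -7$)
$A{\left(X,l \right)} = - 31 X - 23 l$
$\sqrt{A{\left(37,b \right)} + R{\left(205,65 \right)}} = \sqrt{\left(\left(-31\right) 37 - -161\right) + \left(4 + 205^{2}\right)} = \sqrt{\left(-1147 + 161\right) + \left(4 + 42025\right)} = \sqrt{-986 + 42029} = \sqrt{41043}$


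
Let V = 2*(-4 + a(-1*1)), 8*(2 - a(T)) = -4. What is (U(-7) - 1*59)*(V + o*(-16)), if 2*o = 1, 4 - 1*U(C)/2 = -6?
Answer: 429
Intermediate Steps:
a(T) = 5/2 (a(T) = 2 - 1/8*(-4) = 2 + 1/2 = 5/2)
U(C) = 20 (U(C) = 8 - 2*(-6) = 8 + 12 = 20)
o = 1/2 (o = (1/2)*1 = 1/2 ≈ 0.50000)
V = -3 (V = 2*(-4 + 5/2) = 2*(-3/2) = -3)
(U(-7) - 1*59)*(V + o*(-16)) = (20 - 1*59)*(-3 + (1/2)*(-16)) = (20 - 59)*(-3 - 8) = -39*(-11) = 429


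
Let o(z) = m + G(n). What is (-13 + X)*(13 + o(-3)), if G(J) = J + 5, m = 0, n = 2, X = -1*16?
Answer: -580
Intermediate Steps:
X = -16
G(J) = 5 + J
o(z) = 7 (o(z) = 0 + (5 + 2) = 0 + 7 = 7)
(-13 + X)*(13 + o(-3)) = (-13 - 16)*(13 + 7) = -29*20 = -580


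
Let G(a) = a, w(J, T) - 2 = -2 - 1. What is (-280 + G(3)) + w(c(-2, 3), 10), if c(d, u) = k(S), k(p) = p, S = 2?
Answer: -278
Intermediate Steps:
c(d, u) = 2
w(J, T) = -1 (w(J, T) = 2 + (-2 - 1) = 2 - 3 = -1)
(-280 + G(3)) + w(c(-2, 3), 10) = (-280 + 3) - 1 = -277 - 1 = -278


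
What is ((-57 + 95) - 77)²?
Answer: 1521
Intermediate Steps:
((-57 + 95) - 77)² = (38 - 77)² = (-39)² = 1521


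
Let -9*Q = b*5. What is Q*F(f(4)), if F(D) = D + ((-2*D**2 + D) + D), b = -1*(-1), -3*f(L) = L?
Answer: 340/81 ≈ 4.1975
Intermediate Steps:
f(L) = -L/3
b = 1
F(D) = -2*D**2 + 3*D (F(D) = D + ((D - 2*D**2) + D) = D + (-2*D**2 + 2*D) = -2*D**2 + 3*D)
Q = -5/9 ≈ -0.55556
Q*F(f(4)) = -5*(-1/3*4)*(3 - (-2)*4/3)/9 = -(-20)*(3 - 2*(-4/3))/27 = -(-20)*(3 + 8/3)/27 = -(-20)*17/(27*3) = -5/9*(-68/9) = 340/81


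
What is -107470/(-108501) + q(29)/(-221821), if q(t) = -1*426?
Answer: 23885324296/24067800321 ≈ 0.99242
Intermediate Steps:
q(t) = -426
-107470/(-108501) + q(29)/(-221821) = -107470/(-108501) - 426/(-221821) = -107470*(-1/108501) - 426*(-1/221821) = 107470/108501 + 426/221821 = 23885324296/24067800321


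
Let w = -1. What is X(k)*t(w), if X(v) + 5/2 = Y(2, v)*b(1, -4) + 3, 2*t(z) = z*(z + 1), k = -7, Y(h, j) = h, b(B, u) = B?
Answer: 0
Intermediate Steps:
t(z) = z*(1 + z)/2 (t(z) = (z*(z + 1))/2 = (z*(1 + z))/2 = z*(1 + z)/2)
X(v) = 5/2 (X(v) = -5/2 + (2*1 + 3) = -5/2 + (2 + 3) = -5/2 + 5 = 5/2)
X(k)*t(w) = 5*((1/2)*(-1)*(1 - 1))/2 = 5*((1/2)*(-1)*0)/2 = (5/2)*0 = 0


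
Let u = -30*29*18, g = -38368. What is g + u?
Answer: -54028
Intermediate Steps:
u = -15660 (u = -870*18 = -15660)
g + u = -38368 - 15660 = -54028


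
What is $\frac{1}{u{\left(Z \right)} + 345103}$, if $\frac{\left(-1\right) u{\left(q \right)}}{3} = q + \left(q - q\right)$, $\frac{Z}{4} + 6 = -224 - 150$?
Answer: $\frac{1}{349663} \approx 2.8599 \cdot 10^{-6}$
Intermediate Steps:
$Z = -1520$ ($Z = -24 + 4 \left(-224 - 150\right) = -24 + 4 \left(-374\right) = -24 - 1496 = -1520$)
$u{\left(q \right)} = - 3 q$ ($u{\left(q \right)} = - 3 \left(q + \left(q - q\right)\right) = - 3 \left(q + 0\right) = - 3 q$)
$\frac{1}{u{\left(Z \right)} + 345103} = \frac{1}{\left(-3\right) \left(-1520\right) + 345103} = \frac{1}{4560 + 345103} = \frac{1}{349663}$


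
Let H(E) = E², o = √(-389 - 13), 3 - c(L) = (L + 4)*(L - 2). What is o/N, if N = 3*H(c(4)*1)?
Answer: I*√402/507 ≈ 0.039546*I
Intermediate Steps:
c(L) = 3 - (-2 + L)*(4 + L) (c(L) = 3 - (L + 4)*(L - 2) = 3 - (4 + L)*(-2 + L) = 3 - (-2 + L)*(4 + L))
o = I*√402 (o = √(-402) = I*√402 ≈ 20.05*I)
N = 507 (N = 3*((11 - 1*4² - 2*4)*1)² = 3*((11 - 1*16 - 8)*1)² = 3*((11 - 16 - 8)*1)² = 3*(-13*1)² = 3*(-13)² = 3*169 = 507)
o/N = (I*√402)/507 = (I*√402)*(1/507) = I*√402/507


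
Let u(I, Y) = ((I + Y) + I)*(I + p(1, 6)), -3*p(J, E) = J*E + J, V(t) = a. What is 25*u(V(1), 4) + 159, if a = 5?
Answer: 3277/3 ≈ 1092.3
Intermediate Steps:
V(t) = 5
p(J, E) = -J/3 - E*J/3 (p(J, E) = -(J*E + J)/3 = -(E*J + J)/3 = -(J + E*J)/3 = -J/3 - E*J/3)
u(I, Y) = (-7/3 + I)*(Y + 2*I) (u(I, Y) = ((I + Y) + I)*(I - 1/3*1*(1 + 6)) = (Y + 2*I)*(I - 1/3*1*7) = (Y + 2*I)*(I - 7/3) = (Y + 2*I)*(-7/3 + I) = (-7/3 + I)*(Y + 2*I))
25*u(V(1), 4) + 159 = 25*(2*5**2 - 14/3*5 - 7/3*4 + 5*4) + 159 = 25*(2*25 - 70/3 - 28/3 + 20) + 159 = 25*(50 - 70/3 - 28/3 + 20) + 159 = 25*(112/3) + 159 = 2800/3 + 159 = 3277/3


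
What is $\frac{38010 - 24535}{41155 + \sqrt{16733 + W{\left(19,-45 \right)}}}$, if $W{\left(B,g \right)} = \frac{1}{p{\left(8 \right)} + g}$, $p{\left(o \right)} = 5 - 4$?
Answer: $\frac{24400799500}{74523560849} - \frac{26950 \sqrt{8098761}}{74523560849} \approx 0.3264$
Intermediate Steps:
$p{\left(o \right)} = 1$
$W{\left(B,g \right)} = \frac{1}{1 + g}$
$\frac{38010 - 24535}{41155 + \sqrt{16733 + W{\left(19,-45 \right)}}} = \frac{38010 - 24535}{41155 + \sqrt{16733 + \frac{1}{1 - 45}}} = \frac{13475}{41155 + \sqrt{16733 + \frac{1}{-44}}} = \frac{13475}{41155 + \sqrt{16733 - \frac{1}{44}}} = \frac{13475}{41155 + \sqrt{\frac{736251}{44}}} = \frac{13475}{41155 + \frac{\sqrt{8098761}}{22}}$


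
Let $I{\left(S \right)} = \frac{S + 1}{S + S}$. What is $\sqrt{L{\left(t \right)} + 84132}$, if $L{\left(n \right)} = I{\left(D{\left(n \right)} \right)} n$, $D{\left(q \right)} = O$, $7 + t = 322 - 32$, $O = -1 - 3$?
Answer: $\frac{\sqrt{1347810}}{4} \approx 290.24$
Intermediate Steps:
$O = -4$
$t = 283$ ($t = -7 + \left(322 - 32\right) = -7 + 290 = 283$)
$D{\left(q \right)} = -4$
$I{\left(S \right)} = \frac{1 + S}{2 S}$
$L{\left(n \right)} = \frac{3 n}{8}$ ($L{\left(n \right)} = \frac{1 - 4}{2 \left(-4\right)} n = \frac{1}{2} \left(- \frac{1}{4}\right) \left(-3\right) n = \frac{3 n}{8}$)
$\sqrt{L{\left(t \right)} + 84132} = \sqrt{\frac{3}{8} \cdot 283 + 84132} = \sqrt{\frac{849}{8} + 84132} = \sqrt{\frac{673905}{8}} = \frac{\sqrt{1347810}}{4}$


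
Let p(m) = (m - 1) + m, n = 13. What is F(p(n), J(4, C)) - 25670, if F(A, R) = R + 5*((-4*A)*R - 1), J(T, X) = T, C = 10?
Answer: -27671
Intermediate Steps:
p(m) = -1 + 2*m (p(m) = (-1 + m) + m = -1 + 2*m)
F(A, R) = -5 + R - 20*A*R (F(A, R) = R + 5*(-4*A*R - 1) = R + 5*(-1 - 4*A*R) = R + (-5 - 20*A*R) = -5 + R - 20*A*R)
F(p(n), J(4, C)) - 25670 = (-5 + 4 - 20*(-1 + 2*13)*4) - 25670 = (-5 + 4 - 20*(-1 + 26)*4) - 25670 = (-5 + 4 - 20*25*4) - 25670 = (-5 + 4 - 2000) - 25670 = -2001 - 25670 = -27671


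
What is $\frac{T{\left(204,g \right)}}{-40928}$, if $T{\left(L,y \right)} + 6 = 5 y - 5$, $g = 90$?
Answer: $- \frac{439}{40928} \approx -0.010726$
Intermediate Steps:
$T{\left(L,y \right)} = -11 + 5 y$ ($T{\left(L,y \right)} = -6 + \left(5 y - 5\right) = -6 + \left(-5 + 5 y\right) = -11 + 5 y$)
$\frac{T{\left(204,g \right)}}{-40928} = \frac{-11 + 5 \cdot 90}{-40928} = \left(-11 + 450\right) \left(- \frac{1}{40928}\right) = 439 \left(- \frac{1}{40928}\right) = - \frac{439}{40928}$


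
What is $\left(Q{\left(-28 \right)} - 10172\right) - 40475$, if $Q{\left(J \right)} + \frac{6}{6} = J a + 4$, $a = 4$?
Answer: $-50756$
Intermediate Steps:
$Q{\left(J \right)} = 3 + 4 J$ ($Q{\left(J \right)} = -1 + \left(J 4 + 4\right) = -1 + \left(4 J + 4\right) = -1 + \left(4 + 4 J\right) = 3 + 4 J$)
$\left(Q{\left(-28 \right)} - 10172\right) - 40475 = \left(\left(3 + 4 \left(-28\right)\right) - 10172\right) - 40475 = \left(\left(3 - 112\right) - 10172\right) - 40475 = \left(-109 - 10172\right) - 40475 = -10281 - 40475 = -50756$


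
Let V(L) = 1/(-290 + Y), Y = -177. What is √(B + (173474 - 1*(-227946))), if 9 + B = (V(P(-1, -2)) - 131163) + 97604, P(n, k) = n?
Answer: √80224474361/467 ≈ 606.51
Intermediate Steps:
V(L) = -1/467 (V(L) = 1/(-290 - 177) = 1/(-467) = -1/467)
B = -15676257/467 (B = -9 + ((-1/467 - 131163) + 97604) = -9 + (-61253122/467 + 97604) = -9 - 15672054/467 = -15676257/467 ≈ -33568.)
√(B + (173474 - 1*(-227946))) = √(-15676257/467 + (173474 - 1*(-227946))) = √(-15676257/467 + (173474 + 227946)) = √(-15676257/467 + 401420) = √(171786883/467) = √80224474361/467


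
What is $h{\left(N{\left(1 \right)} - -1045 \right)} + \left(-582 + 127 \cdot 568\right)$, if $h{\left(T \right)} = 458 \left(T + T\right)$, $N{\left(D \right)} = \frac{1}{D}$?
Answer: $1029690$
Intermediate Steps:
$h{\left(T \right)} = 916 T$ ($h{\left(T \right)} = 458 \cdot 2 T = 916 T$)
$h{\left(N{\left(1 \right)} - -1045 \right)} + \left(-582 + 127 \cdot 568\right) = 916 \left(1^{-1} - -1045\right) + \left(-582 + 127 \cdot 568\right) = 916 \left(1 + 1045\right) + \left(-582 + 72136\right) = 916 \cdot 1046 + 71554 = 958136 + 71554 = 1029690$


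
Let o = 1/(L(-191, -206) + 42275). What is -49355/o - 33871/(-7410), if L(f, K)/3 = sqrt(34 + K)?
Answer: -15460836217379/7410 - 296130*I*sqrt(43) ≈ -2.0865e+9 - 1.9419e+6*I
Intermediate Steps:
L(f, K) = 3*sqrt(34 + K)
o = 1/(42275 + 6*I*sqrt(43)) (o = 1/(3*sqrt(34 - 206) + 42275) = 1/(3*sqrt(-172) + 42275) = 1/(3*(2*I*sqrt(43)) + 42275) = 1/(6*I*sqrt(43) + 42275) = 1/(42275 + 6*I*sqrt(43)) ≈ 2.3655e-5 - 2.2e-8*I)
-49355/o - 33871/(-7410) = -49355/(42275/1787177173 - 6*I*sqrt(43)/1787177173) - 33871/(-7410) = -49355/(42275/1787177173 - 6*I*sqrt(43)/1787177173) - 33871*(-1/7410) = -49355/(42275/1787177173 - 6*I*sqrt(43)/1787177173) + 33871/7410 = 33871/7410 - 49355/(42275/1787177173 - 6*I*sqrt(43)/1787177173)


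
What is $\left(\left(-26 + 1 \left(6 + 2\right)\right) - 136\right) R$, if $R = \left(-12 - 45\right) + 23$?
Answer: $5236$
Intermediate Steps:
$R = -34$ ($R = -57 + 23 = -34$)
$\left(\left(-26 + 1 \left(6 + 2\right)\right) - 136\right) R = \left(\left(-26 + 1 \left(6 + 2\right)\right) - 136\right) \left(-34\right) = \left(\left(-26 + 1 \cdot 8\right) - 136\right) \left(-34\right) = \left(\left(-26 + 8\right) - 136\right) \left(-34\right) = \left(-18 - 136\right) \left(-34\right) = \left(-154\right) \left(-34\right) = 5236$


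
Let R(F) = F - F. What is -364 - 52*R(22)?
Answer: -364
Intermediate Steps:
R(F) = 0
-364 - 52*R(22) = -364 - 52*0 = -364 + 0 = -364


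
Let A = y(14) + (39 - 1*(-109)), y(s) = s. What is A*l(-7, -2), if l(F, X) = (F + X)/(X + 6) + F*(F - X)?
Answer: 10611/2 ≈ 5305.5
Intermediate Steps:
l(F, X) = F*(F - X) + (F + X)/(6 + X) (l(F, X) = (F + X)/(6 + X) + F*(F - X) = F*(F - X) + (F + X)/(6 + X))
A = 162 (A = 14 + (39 - 1*(-109)) = 14 + (39 + 109) = 14 + 148 = 162)
A*l(-7, -2) = 162*((-7 - 2 + 6*(-7)² - 2*(-7)² - 1*(-7)*(-2)² - 6*(-7)*(-2))/(6 - 2)) = 162*((-7 - 2 + 6*49 - 2*49 - 1*(-7)*4 - 84)/4) = 162*((-7 - 2 + 294 - 98 + 28 - 84)/4) = 162*((¼)*131) = 162*(131/4) = 10611/2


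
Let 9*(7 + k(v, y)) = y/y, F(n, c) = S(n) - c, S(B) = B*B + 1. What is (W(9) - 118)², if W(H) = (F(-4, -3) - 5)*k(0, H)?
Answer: 440896/9 ≈ 48988.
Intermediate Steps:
S(B) = 1 + B² (S(B) = B² + 1 = 1 + B²)
F(n, c) = 1 + n² - c (F(n, c) = (1 + n²) - c = 1 + n² - c)
k(v, y) = -62/9 (k(v, y) = -7 + (y/y)/9 = -7 + (⅑)*1 = -7 + ⅑ = -62/9)
W(H) = -310/3 (W(H) = ((1 + (-4)² - 1*(-3)) - 5)*(-62/9) = ((1 + 16 + 3) - 5)*(-62/9) = (20 - 5)*(-62/9) = 15*(-62/9) = -310/3)
(W(9) - 118)² = (-310/3 - 118)² = (-664/3)² = 440896/9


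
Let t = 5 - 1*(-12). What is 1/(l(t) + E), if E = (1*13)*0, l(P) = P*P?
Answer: 1/289 ≈ 0.0034602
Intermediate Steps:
t = 17 (t = 5 + 12 = 17)
l(P) = P**2
E = 0 (E = 13*0 = 0)
1/(l(t) + E) = 1/(17**2 + 0) = 1/(289 + 0) = 1/289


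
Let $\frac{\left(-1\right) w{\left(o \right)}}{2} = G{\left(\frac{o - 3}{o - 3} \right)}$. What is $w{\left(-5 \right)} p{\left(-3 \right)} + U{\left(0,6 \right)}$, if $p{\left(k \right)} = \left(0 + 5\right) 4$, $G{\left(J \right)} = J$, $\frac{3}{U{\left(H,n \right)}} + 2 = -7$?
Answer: $- \frac{121}{3} \approx -40.333$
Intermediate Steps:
$U{\left(H,n \right)} = - \frac{1}{3}$ ($U{\left(H,n \right)} = \frac{3}{-2 - 7} = \frac{3}{-9} = 3 \left(- \frac{1}{9}\right) = - \frac{1}{3}$)
$w{\left(o \right)} = -2$ ($w{\left(o \right)} = - 2 \frac{o - 3}{o - 3} = - 2 \frac{-3 + o}{-3 + o} = \left(-2\right) 1 = -2$)
$p{\left(k \right)} = 20$ ($p{\left(k \right)} = 5 \cdot 4 = 20$)
$w{\left(-5 \right)} p{\left(-3 \right)} + U{\left(0,6 \right)} = \left(-2\right) 20 - \frac{1}{3} = -40 - \frac{1}{3} = - \frac{121}{3}$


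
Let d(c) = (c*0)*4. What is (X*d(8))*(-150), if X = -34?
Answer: 0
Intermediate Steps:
d(c) = 0 (d(c) = 0*4 = 0)
(X*d(8))*(-150) = -34*0*(-150) = 0*(-150) = 0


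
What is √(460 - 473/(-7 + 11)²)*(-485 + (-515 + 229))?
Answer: -771*√6887/4 ≈ -15996.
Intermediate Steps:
√(460 - 473/(-7 + 11)²)*(-485 + (-515 + 229)) = √(460 - 473/(4²))*(-485 - 286) = √(460 - 473/16)*(-771) = √(6887/16)*(-771) = (√6887/4)*(-771) = -771*√6887/4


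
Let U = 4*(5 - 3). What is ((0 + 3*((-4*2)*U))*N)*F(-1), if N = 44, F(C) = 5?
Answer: -42240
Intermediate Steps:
U = 8 (U = 4*2 = 8)
((0 + 3*((-4*2)*U))*N)*F(-1) = ((0 + 3*(-4*2*8))*44)*5 = ((0 + 3*(-8*8))*44)*5 = ((0 + 3*(-64))*44)*5 = ((0 - 192)*44)*5 = -192*44*5 = -8448*5 = -42240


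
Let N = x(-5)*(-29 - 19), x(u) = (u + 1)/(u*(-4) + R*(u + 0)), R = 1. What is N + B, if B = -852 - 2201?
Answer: -15201/5 ≈ -3040.2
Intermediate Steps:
x(u) = -(1 + u)/(3*u) (x(u) = (u + 1)/(u*(-4) + 1*(u + 0)) = (1 + u)/(-4*u + 1*u) = (1 + u)/(-4*u + u) = (1 + u)/((-3*u)) = (1 + u)*(-1/(3*u)) = -(1 + u)/(3*u))
N = 64/5 (N = ((⅓)*(-1 - 1*(-5))/(-5))*(-29 - 19) = ((⅓)*(-⅕)*(-1 + 5))*(-48) = ((⅓)*(-⅕)*4)*(-48) = -4/15*(-48) = 64/5 ≈ 12.800)
B = -3053
N + B = 64/5 - 3053 = -15201/5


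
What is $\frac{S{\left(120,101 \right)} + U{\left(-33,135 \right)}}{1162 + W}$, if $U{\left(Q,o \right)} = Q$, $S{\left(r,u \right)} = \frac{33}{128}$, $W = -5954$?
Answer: $\frac{4191}{613376} \approx 0.0068327$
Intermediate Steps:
$S{\left(r,u \right)} = \frac{33}{128}$ ($S{\left(r,u \right)} = 33 \cdot \frac{1}{128} = \frac{33}{128}$)
$\frac{S{\left(120,101 \right)} + U{\left(-33,135 \right)}}{1162 + W} = \frac{\frac{33}{128} - 33}{1162 - 5954} = - \frac{4191}{128 \left(-4792\right)} = \left(- \frac{4191}{128}\right) \left(- \frac{1}{4792}\right) = \frac{4191}{613376}$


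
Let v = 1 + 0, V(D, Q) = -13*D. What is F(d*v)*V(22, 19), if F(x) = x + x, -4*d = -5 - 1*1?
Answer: -858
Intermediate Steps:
v = 1
d = 3/2 (d = -(-5 - 1*1)/4 = -(-5 - 1)/4 = -¼*(-6) = 3/2 ≈ 1.5000)
F(x) = 2*x
F(d*v)*V(22, 19) = (2*((3/2)*1))*(-13*22) = (2*(3/2))*(-286) = 3*(-286) = -858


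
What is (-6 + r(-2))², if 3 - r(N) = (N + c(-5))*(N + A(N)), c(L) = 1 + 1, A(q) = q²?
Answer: 9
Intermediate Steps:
c(L) = 2
r(N) = 3 - (2 + N)*(N + N²) (r(N) = 3 - (N + 2)*(N + N²) = 3 - (2 + N)*(N + N²))
(-6 + r(-2))² = (-6 + (3 - 1*(-2)³ - 3*(-2)² - 2*(-2)))² = (-6 + (3 - 1*(-8) - 3*4 + 4))² = (-6 + (3 + 8 - 12 + 4))² = (-6 + 3)² = (-3)² = 9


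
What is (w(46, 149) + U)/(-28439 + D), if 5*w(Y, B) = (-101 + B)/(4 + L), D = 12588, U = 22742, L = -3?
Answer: -113758/79255 ≈ -1.4353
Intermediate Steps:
w(Y, B) = -101/5 + B/5 (w(Y, B) = ((-101 + B)/(4 - 3))/5 = ((-101 + B)/1)/5 = ((-101 + B)*1)/5 = (-101 + B)/5 = -101/5 + B/5)
(w(46, 149) + U)/(-28439 + D) = ((-101/5 + (1/5)*149) + 22742)/(-28439 + 12588) = ((-101/5 + 149/5) + 22742)/(-15851) = (48/5 + 22742)*(-1/15851) = (113758/5)*(-1/15851) = -113758/79255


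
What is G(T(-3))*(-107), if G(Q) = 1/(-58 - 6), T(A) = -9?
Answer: 107/64 ≈ 1.6719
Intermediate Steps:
G(Q) = -1/64 (G(Q) = 1/(-64) = -1/64)
G(T(-3))*(-107) = -1/64*(-107) = 107/64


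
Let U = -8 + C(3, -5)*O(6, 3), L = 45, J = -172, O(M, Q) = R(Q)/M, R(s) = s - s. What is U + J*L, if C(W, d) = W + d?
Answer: -7748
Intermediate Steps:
R(s) = 0
O(M, Q) = 0 (O(M, Q) = 0/M = 0)
U = -8 (U = -8 + (3 - 5)*0 = -8 - 2*0 = -8 + 0 = -8)
U + J*L = -8 - 172*45 = -8 - 7740 = -7748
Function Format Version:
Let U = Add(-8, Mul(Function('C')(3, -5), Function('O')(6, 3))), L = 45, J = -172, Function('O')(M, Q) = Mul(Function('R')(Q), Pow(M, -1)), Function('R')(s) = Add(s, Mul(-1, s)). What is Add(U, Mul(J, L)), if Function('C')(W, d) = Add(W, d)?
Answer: -7748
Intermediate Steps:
Function('R')(s) = 0
Function('O')(M, Q) = 0 (Function('O')(M, Q) = Mul(0, Pow(M, -1)) = 0)
U = -8 (U = Add(-8, Mul(Add(3, -5), 0)) = Add(-8, Mul(-2, 0)) = Add(-8, 0) = -8)
Add(U, Mul(J, L)) = Add(-8, Mul(-172, 45)) = Add(-8, -7740) = -7748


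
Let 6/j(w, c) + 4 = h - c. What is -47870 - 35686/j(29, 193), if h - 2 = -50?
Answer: 4227925/3 ≈ 1.4093e+6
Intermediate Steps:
h = -48 (h = 2 - 50 = -48)
j(w, c) = 6/(-52 - c) (j(w, c) = 6/(-4 + (-48 - c)) = 6/(-52 - c))
-47870 - 35686/j(29, 193) = -47870 - 35686/((-6/(52 + 193))) = -47870 - 35686/((-6/245)) = -47870 - 35686/((-6*1/245)) = -47870 - 35686/(-6/245) = -47870 - 35686*(-245)/6 = -47870 - 1*(-4371535/3) = -47870 + 4371535/3 = 4227925/3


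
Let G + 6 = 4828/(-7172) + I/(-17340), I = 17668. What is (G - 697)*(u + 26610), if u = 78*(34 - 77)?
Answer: -2497661791896/152405 ≈ -1.6388e+7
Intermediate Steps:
u = -3354 (u = 78*(-43) = -3354)
G = -59787956/7772655 (G = -6 + (4828/(-7172) + 17668/(-17340)) = -6 + (4828*(-1/7172) + 17668*(-1/17340)) = -6 + (-1207/1793 - 4417/4335) = -6 - 13152026/7772655 = -59787956/7772655 ≈ -7.6921)
(G - 697)*(u + 26610) = (-59787956/7772655 - 697)*(-3354 + 26610) = -5477328491/7772655*23256 = -2497661791896/152405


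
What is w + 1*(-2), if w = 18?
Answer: 16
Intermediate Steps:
w + 1*(-2) = 18 + 1*(-2) = 18 - 2 = 16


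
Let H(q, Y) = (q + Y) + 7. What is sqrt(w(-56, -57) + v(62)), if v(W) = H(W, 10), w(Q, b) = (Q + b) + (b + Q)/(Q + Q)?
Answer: I*sqrt(25865)/28 ≈ 5.7438*I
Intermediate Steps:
w(Q, b) = Q + b + (Q + b)/(2*Q) (w(Q, b) = (Q + b) + (Q + b)/((2*Q)) = (Q + b) + (Q + b)*(1/(2*Q)) = (Q + b) + (Q + b)/(2*Q) = Q + b + (Q + b)/(2*Q))
H(q, Y) = 7 + Y + q (H(q, Y) = (Y + q) + 7 = 7 + Y + q)
v(W) = 17 + W (v(W) = 7 + 10 + W = 17 + W)
sqrt(w(-56, -57) + v(62)) = sqrt((1/2 - 56 - 57 + (1/2)*(-57)/(-56)) + (17 + 62)) = sqrt((1/2 - 56 - 57 + (1/2)*(-57)*(-1/56)) + 79) = sqrt((1/2 - 56 - 57 + 57/112) + 79) = sqrt(-12543/112 + 79) = sqrt(-3695/112) = I*sqrt(25865)/28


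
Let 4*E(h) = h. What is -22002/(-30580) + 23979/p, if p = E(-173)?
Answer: -1464652467/2645170 ≈ -553.71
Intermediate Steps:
E(h) = h/4
p = -173/4 (p = (¼)*(-173) = -173/4 ≈ -43.250)
-22002/(-30580) + 23979/p = -22002/(-30580) + 23979/(-173/4) = -22002*(-1/30580) + 23979*(-4/173) = 11001/15290 - 95916/173 = -1464652467/2645170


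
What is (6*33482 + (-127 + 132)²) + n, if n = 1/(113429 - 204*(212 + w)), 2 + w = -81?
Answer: 17502482622/87113 ≈ 2.0092e+5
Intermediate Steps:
w = -83 (w = -2 - 81 = -83)
n = 1/87113 (n = 1/(113429 - 204*(212 - 83)) = 1/(113429 - 204*129) = 1/(113429 - 26316) = 1/87113 ≈ 1.1479e-5)
(6*33482 + (-127 + 132)²) + n = (6*33482 + (-127 + 132)²) + 1/87113 = (200892 + 5²) + 1/87113 = (200892 + 25) + 1/87113 = 200917 + 1/87113 = 17502482622/87113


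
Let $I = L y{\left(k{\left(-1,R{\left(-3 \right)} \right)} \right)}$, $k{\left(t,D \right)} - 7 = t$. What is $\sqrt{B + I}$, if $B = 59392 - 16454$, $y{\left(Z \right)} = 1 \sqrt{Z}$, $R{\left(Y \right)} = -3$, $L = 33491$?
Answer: $\sqrt{42938 + 33491 \sqrt{6}} \approx 353.52$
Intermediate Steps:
$k{\left(t,D \right)} = 7 + t$
$y{\left(Z \right)} = \sqrt{Z}$
$I = 33491 \sqrt{6}$ ($I = 33491 \sqrt{7 - 1} = 33491 \sqrt{6} \approx 82036.0$)
$B = 42938$
$\sqrt{B + I} = \sqrt{42938 + 33491 \sqrt{6}}$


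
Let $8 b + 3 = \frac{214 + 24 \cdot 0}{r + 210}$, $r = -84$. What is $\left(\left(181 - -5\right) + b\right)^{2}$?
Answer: $\frac{2193142561}{63504} \approx 34536.0$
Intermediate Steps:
$b = - \frac{41}{252}$ ($b = - \frac{3}{8} + \frac{\left(214 + 24 \cdot 0\right) \frac{1}{-84 + 210}}{8} = - \frac{3}{8} + \frac{\left(214 + 0\right) \frac{1}{126}}{8} = - \frac{3}{8} + \frac{214 \cdot \frac{1}{126}}{8} = - \frac{3}{8} + \frac{1}{8} \cdot \frac{107}{63} = - \frac{3}{8} + \frac{107}{504} = - \frac{41}{252} \approx -0.1627$)
$\left(\left(181 - -5\right) + b\right)^{2} = \left(\left(181 - -5\right) - \frac{41}{252}\right)^{2} = \left(\left(181 + 5\right) - \frac{41}{252}\right)^{2} = \left(186 - \frac{41}{252}\right)^{2} = \left(\frac{46831}{252}\right)^{2} = \frac{2193142561}{63504}$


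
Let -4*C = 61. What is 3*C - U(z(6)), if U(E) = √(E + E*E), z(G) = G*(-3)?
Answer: -183/4 - 3*√34 ≈ -63.243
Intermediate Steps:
C = -61/4 (C = -¼*61 = -61/4 ≈ -15.250)
z(G) = -3*G
U(E) = √(E + E²)
3*C - U(z(6)) = 3*(-61/4) - √((-3*6)*(1 - 3*6)) = -183/4 - √(-18*(1 - 18)) = -183/4 - √(-18*(-17)) = -183/4 - √306 = -183/4 - 3*√34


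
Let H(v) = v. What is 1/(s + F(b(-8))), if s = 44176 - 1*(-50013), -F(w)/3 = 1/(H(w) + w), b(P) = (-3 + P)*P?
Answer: 176/16577261 ≈ 1.0617e-5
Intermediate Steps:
b(P) = P*(-3 + P)
F(w) = -3/(2*w) (F(w) = -3/(w + w) = -3*1/(2*w) = -3/(2*w))
s = 94189 (s = 44176 + 50013 = 94189)
1/(s + F(b(-8))) = 1/(94189 - 3*(-1/(8*(-3 - 8)))/2) = 1/(94189 - 3/(2*((-8*(-11))))) = 1/(94189 - 3/2/88) = 1/(94189 - 3/2*1/88) = 1/(94189 - 3/176) = 1/(16577261/176) = 176/16577261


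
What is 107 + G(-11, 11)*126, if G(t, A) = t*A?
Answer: -15139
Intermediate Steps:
G(t, A) = A*t
107 + G(-11, 11)*126 = 107 + (11*(-11))*126 = 107 - 121*126 = 107 - 15246 = -15139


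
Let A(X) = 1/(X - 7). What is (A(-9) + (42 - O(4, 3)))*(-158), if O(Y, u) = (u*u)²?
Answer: 49375/8 ≈ 6171.9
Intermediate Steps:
A(X) = 1/(-7 + X)
O(Y, u) = u⁴ (O(Y, u) = (u²)² = u⁴)
(A(-9) + (42 - O(4, 3)))*(-158) = (1/(-7 - 9) + (42 - 1*3⁴))*(-158) = (1/(-16) + (42 - 1*81))*(-158) = (-1/16 + (42 - 81))*(-158) = (-1/16 - 39)*(-158) = -625/16*(-158) = 49375/8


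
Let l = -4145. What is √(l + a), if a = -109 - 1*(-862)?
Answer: 8*I*√53 ≈ 58.241*I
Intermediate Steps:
a = 753 (a = -109 + 862 = 753)
√(l + a) = √(-4145 + 753) = √(-3392) = 8*I*√53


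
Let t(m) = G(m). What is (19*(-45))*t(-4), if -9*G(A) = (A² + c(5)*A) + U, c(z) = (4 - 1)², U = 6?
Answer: -1330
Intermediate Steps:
c(z) = 9 (c(z) = 3² = 9)
G(A) = -⅔ - A - A²/9 (G(A) = -((A² + 9*A) + 6)/9 = -(6 + A² + 9*A)/9 = -⅔ - A - A²/9)
t(m) = -⅔ - m - m²/9
(19*(-45))*t(-4) = (19*(-45))*(-⅔ - 1*(-4) - ⅑*(-4)²) = -855*(-⅔ + 4 - ⅑*16) = -855*(-⅔ + 4 - 16/9) = -855*14/9 = -1330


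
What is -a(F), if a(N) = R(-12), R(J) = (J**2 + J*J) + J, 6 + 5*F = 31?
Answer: -276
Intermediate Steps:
F = 5 (F = -6/5 + (1/5)*31 = -6/5 + 31/5 = 5)
R(J) = J + 2*J**2 (R(J) = (J**2 + J**2) + J = 2*J**2 + J = J + 2*J**2)
a(N) = 276 (a(N) = -12*(1 + 2*(-12)) = -12*(1 - 24) = -12*(-23) = 276)
-a(F) = -1*276 = -276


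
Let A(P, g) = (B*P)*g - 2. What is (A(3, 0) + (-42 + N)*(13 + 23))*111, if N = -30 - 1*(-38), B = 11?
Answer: -136086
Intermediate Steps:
N = 8 (N = -30 + 38 = 8)
A(P, g) = -2 + 11*P*g (A(P, g) = (11*P)*g - 2 = 11*P*g - 2 = -2 + 11*P*g)
(A(3, 0) + (-42 + N)*(13 + 23))*111 = ((-2 + 11*3*0) + (-42 + 8)*(13 + 23))*111 = ((-2 + 0) - 34*36)*111 = (-2 - 1224)*111 = -1226*111 = -136086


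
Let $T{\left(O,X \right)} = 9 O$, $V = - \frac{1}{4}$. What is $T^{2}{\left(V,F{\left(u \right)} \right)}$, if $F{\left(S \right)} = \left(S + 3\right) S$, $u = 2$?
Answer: $\frac{81}{16} \approx 5.0625$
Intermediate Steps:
$F{\left(S \right)} = S \left(3 + S\right)$ ($F{\left(S \right)} = \left(3 + S\right) S = S \left(3 + S\right)$)
$V = - \frac{1}{4}$ ($V = \left(-1\right) \frac{1}{4} = - \frac{1}{4} \approx -0.25$)
$T^{2}{\left(V,F{\left(u \right)} \right)} = \left(9 \left(- \frac{1}{4}\right)\right)^{2} = \left(- \frac{9}{4}\right)^{2} = \frac{81}{16}$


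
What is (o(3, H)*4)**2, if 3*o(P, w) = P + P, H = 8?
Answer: 64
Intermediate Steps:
o(P, w) = 2*P/3 (o(P, w) = (P + P)/3 = (2*P)/3 = 2*P/3)
(o(3, H)*4)**2 = (((2/3)*3)*4)**2 = (2*4)**2 = 8**2 = 64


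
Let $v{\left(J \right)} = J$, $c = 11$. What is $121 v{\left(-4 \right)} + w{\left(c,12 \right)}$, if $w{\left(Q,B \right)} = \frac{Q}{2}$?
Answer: $- \frac{957}{2} \approx -478.5$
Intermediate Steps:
$w{\left(Q,B \right)} = \frac{Q}{2}$ ($w{\left(Q,B \right)} = Q \frac{1}{2} = \frac{Q}{2}$)
$121 v{\left(-4 \right)} + w{\left(c,12 \right)} = 121 \left(-4\right) + \frac{1}{2} \cdot 11 = -484 + \frac{11}{2} = - \frac{957}{2}$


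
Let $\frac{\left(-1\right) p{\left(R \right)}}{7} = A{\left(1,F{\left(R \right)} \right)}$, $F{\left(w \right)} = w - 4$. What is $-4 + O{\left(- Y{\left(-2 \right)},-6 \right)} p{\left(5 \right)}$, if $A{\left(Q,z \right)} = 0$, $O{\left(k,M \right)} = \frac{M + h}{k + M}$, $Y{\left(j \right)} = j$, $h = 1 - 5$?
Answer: $-4$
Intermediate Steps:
$h = -4$ ($h = 1 - 5 = -4$)
$F{\left(w \right)} = -4 + w$ ($F{\left(w \right)} = w - 4 = -4 + w$)
$O{\left(k,M \right)} = \frac{-4 + M}{M + k}$ ($O{\left(k,M \right)} = \frac{M - 4}{k + M} = \frac{-4 + M}{M + k}$)
$p{\left(R \right)} = 0$ ($p{\left(R \right)} = \left(-7\right) 0 = 0$)
$-4 + O{\left(- Y{\left(-2 \right)},-6 \right)} p{\left(5 \right)} = -4 + \frac{-4 - 6}{-6 - -2} \cdot 0 = -4 + \frac{1}{-6 + 2} \left(-10\right) 0 = -4 + \frac{1}{-4} \left(-10\right) 0 = -4 + \left(- \frac{1}{4}\right) \left(-10\right) 0 = -4 + \frac{5}{2} \cdot 0 = -4 + 0 = -4$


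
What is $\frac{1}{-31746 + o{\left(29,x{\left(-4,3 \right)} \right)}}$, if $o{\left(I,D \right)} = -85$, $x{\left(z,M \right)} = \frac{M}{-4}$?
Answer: $- \frac{1}{31831} \approx -3.1416 \cdot 10^{-5}$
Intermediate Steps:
$x{\left(z,M \right)} = - \frac{M}{4}$ ($x{\left(z,M \right)} = M \left(- \frac{1}{4}\right) = - \frac{M}{4}$)
$\frac{1}{-31746 + o{\left(29,x{\left(-4,3 \right)} \right)}} = \frac{1}{-31746 - 85} = \frac{1}{-31831} = - \frac{1}{31831}$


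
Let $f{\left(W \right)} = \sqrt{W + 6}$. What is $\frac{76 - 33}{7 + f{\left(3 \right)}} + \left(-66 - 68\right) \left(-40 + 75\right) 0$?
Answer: $\frac{43}{10} \approx 4.3$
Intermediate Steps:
$f{\left(W \right)} = \sqrt{6 + W}$
$\frac{76 - 33}{7 + f{\left(3 \right)}} + \left(-66 - 68\right) \left(-40 + 75\right) 0 = \frac{76 - 33}{7 + \sqrt{6 + 3}} + \left(-66 - 68\right) \left(-40 + 75\right) 0 = \frac{43}{7 + \sqrt{9}} + \left(-134\right) 35 \cdot 0 = \frac{43}{7 + 3} - 0 = \frac{43}{10} + 0 = \frac{43}{10}$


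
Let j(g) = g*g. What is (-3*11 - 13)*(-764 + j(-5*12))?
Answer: -130456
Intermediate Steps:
j(g) = g²
(-3*11 - 13)*(-764 + j(-5*12)) = (-3*11 - 13)*(-764 + (-5*12)²) = (-33 - 13)*(-764 + (-60)²) = -46*(-764 + 3600) = -46*2836 = -130456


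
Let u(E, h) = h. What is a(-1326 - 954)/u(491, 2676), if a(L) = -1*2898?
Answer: -483/446 ≈ -1.0830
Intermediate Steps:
a(L) = -2898
a(-1326 - 954)/u(491, 2676) = -2898/2676 = -2898*1/2676 = -483/446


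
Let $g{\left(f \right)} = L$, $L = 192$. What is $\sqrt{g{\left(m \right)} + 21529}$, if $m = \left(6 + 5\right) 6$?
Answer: $\sqrt{21721} \approx 147.38$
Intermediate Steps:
$m = 66$ ($m = 11 \cdot 6 = 66$)
$g{\left(f \right)} = 192$
$\sqrt{g{\left(m \right)} + 21529} = \sqrt{192 + 21529} = \sqrt{21721}$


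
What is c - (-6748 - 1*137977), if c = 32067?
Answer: 176792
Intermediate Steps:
c - (-6748 - 1*137977) = 32067 - (-6748 - 1*137977) = 32067 - (-6748 - 137977) = 32067 - 1*(-144725) = 32067 + 144725 = 176792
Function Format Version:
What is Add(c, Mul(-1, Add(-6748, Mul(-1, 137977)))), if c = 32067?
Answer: 176792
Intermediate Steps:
Add(c, Mul(-1, Add(-6748, Mul(-1, 137977)))) = Add(32067, Mul(-1, Add(-6748, Mul(-1, 137977)))) = Add(32067, Mul(-1, Add(-6748, -137977))) = Add(32067, Mul(-1, -144725)) = Add(32067, 144725) = 176792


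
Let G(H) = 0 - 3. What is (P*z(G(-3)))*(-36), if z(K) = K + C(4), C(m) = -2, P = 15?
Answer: 2700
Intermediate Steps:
G(H) = -3
z(K) = -2 + K (z(K) = K - 2 = -2 + K)
(P*z(G(-3)))*(-36) = (15*(-2 - 3))*(-36) = (15*(-5))*(-36) = -75*(-36) = 2700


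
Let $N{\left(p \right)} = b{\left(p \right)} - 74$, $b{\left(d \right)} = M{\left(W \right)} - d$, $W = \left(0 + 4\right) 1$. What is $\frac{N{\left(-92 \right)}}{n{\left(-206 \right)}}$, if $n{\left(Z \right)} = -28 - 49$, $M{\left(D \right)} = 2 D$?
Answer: $- \frac{26}{77} \approx -0.33766$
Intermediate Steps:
$W = 4$ ($W = 4 \cdot 1 = 4$)
$b{\left(d \right)} = 8 - d$ ($b{\left(d \right)} = 2 \cdot 4 - d = 8 - d$)
$n{\left(Z \right)} = -77$
$N{\left(p \right)} = -66 - p$ ($N{\left(p \right)} = \left(8 - p\right) - 74 = -66 - p$)
$\frac{N{\left(-92 \right)}}{n{\left(-206 \right)}} = \frac{-66 - -92}{-77} = \left(-66 + 92\right) \left(- \frac{1}{77}\right) = 26 \left(- \frac{1}{77}\right) = - \frac{26}{77}$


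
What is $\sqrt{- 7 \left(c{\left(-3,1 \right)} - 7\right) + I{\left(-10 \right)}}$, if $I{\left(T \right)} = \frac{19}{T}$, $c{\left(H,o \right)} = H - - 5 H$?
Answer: $\frac{\sqrt{17310}}{10} \approx 13.157$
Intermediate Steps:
$c{\left(H,o \right)} = 6 H$ ($c{\left(H,o \right)} = H + 5 H = 6 H$)
$\sqrt{- 7 \left(c{\left(-3,1 \right)} - 7\right) + I{\left(-10 \right)}} = \sqrt{- 7 \left(6 \left(-3\right) - 7\right) + \frac{19}{-10}} = \sqrt{- 7 \left(-18 - 7\right) + 19 \left(- \frac{1}{10}\right)} = \sqrt{\left(-7\right) \left(-25\right) - \frac{19}{10}} = \sqrt{175 - \frac{19}{10}} = \sqrt{\frac{1731}{10}} = \frac{\sqrt{17310}}{10}$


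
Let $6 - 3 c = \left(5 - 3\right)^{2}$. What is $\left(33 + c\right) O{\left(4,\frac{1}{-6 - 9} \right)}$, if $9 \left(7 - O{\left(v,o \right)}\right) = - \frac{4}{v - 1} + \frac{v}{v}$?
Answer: $\frac{19190}{81} \approx 236.91$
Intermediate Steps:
$O{\left(v,o \right)} = \frac{62}{9} + \frac{4}{9 \left(-1 + v\right)}$ ($O{\left(v,o \right)} = 7 - \frac{- \frac{4}{v - 1} + \frac{v}{v}}{9} = 7 - \frac{- \frac{4}{-1 + v} + 1}{9} = 7 - \frac{1 - \frac{4}{-1 + v}}{9} = 7 - \left(\frac{1}{9} - \frac{4}{9 \left(-1 + v\right)}\right) = \frac{62}{9} + \frac{4}{9 \left(-1 + v\right)}$)
$c = \frac{2}{3}$ ($c = 2 - \frac{\left(5 - 3\right)^{2}}{3} = 2 - \frac{2^{2}}{3} = 2 - \frac{4}{3} = \frac{2}{3} \approx 0.66667$)
$\left(33 + c\right) O{\left(4,\frac{1}{-6 - 9} \right)} = \left(33 + \frac{2}{3}\right) \frac{2 \left(-29 + 31 \cdot 4\right)}{9 \left(-1 + 4\right)} = \frac{101 \frac{2 \left(-29 + 124\right)}{9 \cdot 3}}{3} = \frac{101 \cdot \frac{2}{9} \cdot \frac{1}{3} \cdot 95}{3} = \frac{101}{3} \cdot \frac{190}{27} = \frac{19190}{81}$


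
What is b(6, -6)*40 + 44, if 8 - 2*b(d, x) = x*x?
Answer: -516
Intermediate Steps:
b(d, x) = 4 - x²/2 (b(d, x) = 4 - x*x/2 = 4 - x²/2)
b(6, -6)*40 + 44 = (4 - ½*(-6)²)*40 + 44 = (4 - ½*36)*40 + 44 = (4 - 18)*40 + 44 = -14*40 + 44 = -560 + 44 = -516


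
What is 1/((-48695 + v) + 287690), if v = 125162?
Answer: 1/364157 ≈ 2.7461e-6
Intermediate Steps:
1/((-48695 + v) + 287690) = 1/((-48695 + 125162) + 287690) = 1/(76467 + 287690) = 1/364157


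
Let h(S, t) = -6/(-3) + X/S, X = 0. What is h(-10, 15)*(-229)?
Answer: -458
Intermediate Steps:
h(S, t) = 2 (h(S, t) = -6/(-3) + 0/S = -6*(-⅓) + 0 = 2 + 0 = 2)
h(-10, 15)*(-229) = 2*(-229) = -458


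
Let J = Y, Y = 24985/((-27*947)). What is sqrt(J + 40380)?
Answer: sqrt(2933193958635)/8523 ≈ 200.95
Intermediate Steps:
Y = -24985/25569 (Y = 24985/(-25569) = 24985*(-1/25569) = -24985/25569 ≈ -0.97716)
J = -24985/25569 ≈ -0.97716
sqrt(J + 40380) = sqrt(-24985/25569 + 40380) = sqrt(1032451235/25569) = sqrt(2933193958635)/8523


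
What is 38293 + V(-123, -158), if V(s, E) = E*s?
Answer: 57727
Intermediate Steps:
38293 + V(-123, -158) = 38293 - 158*(-123) = 38293 + 19434 = 57727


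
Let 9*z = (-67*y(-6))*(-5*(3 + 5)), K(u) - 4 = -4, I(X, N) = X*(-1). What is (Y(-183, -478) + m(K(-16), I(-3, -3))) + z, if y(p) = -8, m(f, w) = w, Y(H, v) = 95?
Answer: -20558/9 ≈ -2284.2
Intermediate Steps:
I(X, N) = -X
K(u) = 0 (K(u) = 4 - 4 = 0)
z = -21440/9 (z = ((-67*(-8))*(-5*(3 + 5)))/9 = (536*(-5*8))/9 = (536*(-40))/9 = (⅑)*(-21440) = -21440/9 ≈ -2382.2)
(Y(-183, -478) + m(K(-16), I(-3, -3))) + z = (95 - 1*(-3)) - 21440/9 = (95 + 3) - 21440/9 = 98 - 21440/9 = -20558/9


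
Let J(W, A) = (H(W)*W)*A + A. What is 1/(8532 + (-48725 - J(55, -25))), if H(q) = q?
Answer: 1/35457 ≈ 2.8203e-5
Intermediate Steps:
J(W, A) = A + A*W² (J(W, A) = (W*W)*A + A = W²*A + A = A*W² + A = A + A*W²)
1/(8532 + (-48725 - J(55, -25))) = 1/(8532 + (-48725 - (-25)*(1 + 55²))) = 1/(8532 + (-48725 - (-25)*(1 + 3025))) = 1/(8532 + (-48725 - (-25)*3026)) = 1/(8532 + (-48725 - 1*(-75650))) = 1/(8532 + (-48725 + 75650)) = 1/(8532 + 26925) = 1/35457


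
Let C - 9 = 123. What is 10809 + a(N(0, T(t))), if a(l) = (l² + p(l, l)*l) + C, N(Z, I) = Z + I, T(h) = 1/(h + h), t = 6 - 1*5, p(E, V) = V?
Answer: 21883/2 ≈ 10942.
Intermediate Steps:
C = 132 (C = 9 + 123 = 132)
t = 1 (t = 6 - 5 = 1)
T(h) = 1/(2*h)
N(Z, I) = I + Z
a(l) = 132 + 2*l² (a(l) = (l² + l*l) + 132 = (l² + l²) + 132 = 2*l² + 132 = 132 + 2*l²)
10809 + a(N(0, T(t))) = 10809 + (132 + 2*((½)/1 + 0)²) = 10809 + (132 + 2*((½)*1 + 0)²) = 10809 + (132 + 2*(½ + 0)²) = 10809 + (132 + 2*(½)²) = 10809 + (132 + 2*(¼)) = 10809 + (132 + ½) = 10809 + 265/2 = 21883/2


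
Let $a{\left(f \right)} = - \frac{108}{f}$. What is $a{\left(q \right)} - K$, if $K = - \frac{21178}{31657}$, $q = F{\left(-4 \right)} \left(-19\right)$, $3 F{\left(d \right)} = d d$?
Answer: $\frac{4173745}{2405932} \approx 1.7348$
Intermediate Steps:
$F{\left(d \right)} = \frac{d^{2}}{3}$ ($F{\left(d \right)} = \frac{d d}{3} = \frac{d^{2}}{3}$)
$q = - \frac{304}{3}$ ($q = \frac{\left(-4\right)^{2}}{3} \left(-19\right) = \frac{1}{3} \cdot 16 \left(-19\right) = \frac{16}{3} \left(-19\right) = - \frac{304}{3} \approx -101.33$)
$K = - \frac{21178}{31657}$ ($K = \left(-21178\right) \frac{1}{31657} = - \frac{21178}{31657} \approx -0.66898$)
$a{\left(q \right)} - K = - \frac{108}{- \frac{304}{3}} - - \frac{21178}{31657} = \left(-108\right) \left(- \frac{3}{304}\right) + \frac{21178}{31657} = \frac{81}{76} + \frac{21178}{31657} = \frac{4173745}{2405932}$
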